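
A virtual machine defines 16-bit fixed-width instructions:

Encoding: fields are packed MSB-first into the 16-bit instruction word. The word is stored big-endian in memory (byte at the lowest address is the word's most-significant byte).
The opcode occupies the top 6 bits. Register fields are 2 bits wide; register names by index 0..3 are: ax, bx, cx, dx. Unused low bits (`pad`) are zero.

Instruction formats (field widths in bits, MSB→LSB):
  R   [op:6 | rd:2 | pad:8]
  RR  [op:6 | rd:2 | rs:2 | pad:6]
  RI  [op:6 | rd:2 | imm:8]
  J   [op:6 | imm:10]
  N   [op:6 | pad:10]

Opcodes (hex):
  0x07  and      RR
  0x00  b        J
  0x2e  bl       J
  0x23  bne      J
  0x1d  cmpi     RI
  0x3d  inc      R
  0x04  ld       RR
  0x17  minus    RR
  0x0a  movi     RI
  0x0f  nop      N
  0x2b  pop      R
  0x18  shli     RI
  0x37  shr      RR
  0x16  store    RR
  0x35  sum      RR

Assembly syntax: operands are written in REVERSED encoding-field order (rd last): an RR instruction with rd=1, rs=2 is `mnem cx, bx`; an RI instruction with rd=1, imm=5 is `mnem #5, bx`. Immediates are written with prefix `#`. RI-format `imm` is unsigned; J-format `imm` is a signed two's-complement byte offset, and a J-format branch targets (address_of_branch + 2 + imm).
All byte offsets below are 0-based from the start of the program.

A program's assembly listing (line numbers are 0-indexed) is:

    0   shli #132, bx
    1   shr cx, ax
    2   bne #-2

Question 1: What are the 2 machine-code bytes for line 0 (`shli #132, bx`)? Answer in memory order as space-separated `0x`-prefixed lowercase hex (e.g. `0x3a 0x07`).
0x61 0x84

0. shli fields op=0x18:6|rd=1:2|imm=132:8 → word 6184h → 61 84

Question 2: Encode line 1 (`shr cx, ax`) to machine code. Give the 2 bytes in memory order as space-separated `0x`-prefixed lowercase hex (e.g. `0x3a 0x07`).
line 1 (shr): pack op=0x37:6|rd=0:2|rs=2:2|pad=0:6 = 0xdc80; big→ dc 80

0xdc 0x80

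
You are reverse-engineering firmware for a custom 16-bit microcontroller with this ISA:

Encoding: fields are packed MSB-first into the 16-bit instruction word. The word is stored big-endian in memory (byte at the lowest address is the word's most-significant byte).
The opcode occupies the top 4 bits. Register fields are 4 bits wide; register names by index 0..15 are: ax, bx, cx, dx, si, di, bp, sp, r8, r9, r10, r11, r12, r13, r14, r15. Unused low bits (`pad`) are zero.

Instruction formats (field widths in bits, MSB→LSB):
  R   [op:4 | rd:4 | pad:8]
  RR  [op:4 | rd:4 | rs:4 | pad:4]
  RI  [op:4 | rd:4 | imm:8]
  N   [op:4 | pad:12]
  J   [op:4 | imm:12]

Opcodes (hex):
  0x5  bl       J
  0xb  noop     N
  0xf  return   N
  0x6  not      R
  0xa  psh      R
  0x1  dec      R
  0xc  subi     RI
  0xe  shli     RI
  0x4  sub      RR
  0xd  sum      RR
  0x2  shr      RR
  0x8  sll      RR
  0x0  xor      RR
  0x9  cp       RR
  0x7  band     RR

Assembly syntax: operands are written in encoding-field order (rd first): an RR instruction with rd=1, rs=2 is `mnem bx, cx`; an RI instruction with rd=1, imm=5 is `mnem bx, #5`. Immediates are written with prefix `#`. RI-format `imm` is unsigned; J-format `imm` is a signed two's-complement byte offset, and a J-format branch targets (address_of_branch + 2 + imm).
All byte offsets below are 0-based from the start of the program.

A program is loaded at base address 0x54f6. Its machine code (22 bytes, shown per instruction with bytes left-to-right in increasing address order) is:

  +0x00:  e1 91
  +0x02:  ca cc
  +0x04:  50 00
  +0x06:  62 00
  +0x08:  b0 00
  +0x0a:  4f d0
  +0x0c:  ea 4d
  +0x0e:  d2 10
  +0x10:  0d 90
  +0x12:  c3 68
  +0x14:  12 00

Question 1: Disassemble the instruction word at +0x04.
bl #0

off 0x04: read 50 00 as big → 0x5000
  opcode bits[15:12]=0x5: bl/J
  imm@[11:0]=0x0 ⇒ #0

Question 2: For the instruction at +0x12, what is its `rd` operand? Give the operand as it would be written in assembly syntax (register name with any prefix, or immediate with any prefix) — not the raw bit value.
[12] c3 68 → 0xc368
  op=0xc368>>12=0xc ⇒ subi (RI)
  rd: (w>>8)&0xf=0x3 → dx
  imm: (w>>0)&0xff=0x68 → #104

dx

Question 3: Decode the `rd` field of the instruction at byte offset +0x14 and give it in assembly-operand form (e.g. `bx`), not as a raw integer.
@+14  big-endian(12 00) = 0x1200
  top 4b → 0x1 → dec [R]
  rd@[11:8]=0x2 ⇒ cx

cx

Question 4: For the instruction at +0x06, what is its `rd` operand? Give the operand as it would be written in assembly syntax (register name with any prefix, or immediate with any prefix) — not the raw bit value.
[06] 62 00 → 0x6200
  op=0x6200>>12=0x6 ⇒ not (R)
  rd@[11:8]=0x2 ⇒ cx

cx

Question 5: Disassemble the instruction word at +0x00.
off 0x00: read e1 91 as big → 0xe191
  op=0xe191>>12=0xe ⇒ shli (RI)
  rd@[11:8]=0x1 ⇒ bx
  imm@[7:0]=0x91 ⇒ #145

shli bx, #145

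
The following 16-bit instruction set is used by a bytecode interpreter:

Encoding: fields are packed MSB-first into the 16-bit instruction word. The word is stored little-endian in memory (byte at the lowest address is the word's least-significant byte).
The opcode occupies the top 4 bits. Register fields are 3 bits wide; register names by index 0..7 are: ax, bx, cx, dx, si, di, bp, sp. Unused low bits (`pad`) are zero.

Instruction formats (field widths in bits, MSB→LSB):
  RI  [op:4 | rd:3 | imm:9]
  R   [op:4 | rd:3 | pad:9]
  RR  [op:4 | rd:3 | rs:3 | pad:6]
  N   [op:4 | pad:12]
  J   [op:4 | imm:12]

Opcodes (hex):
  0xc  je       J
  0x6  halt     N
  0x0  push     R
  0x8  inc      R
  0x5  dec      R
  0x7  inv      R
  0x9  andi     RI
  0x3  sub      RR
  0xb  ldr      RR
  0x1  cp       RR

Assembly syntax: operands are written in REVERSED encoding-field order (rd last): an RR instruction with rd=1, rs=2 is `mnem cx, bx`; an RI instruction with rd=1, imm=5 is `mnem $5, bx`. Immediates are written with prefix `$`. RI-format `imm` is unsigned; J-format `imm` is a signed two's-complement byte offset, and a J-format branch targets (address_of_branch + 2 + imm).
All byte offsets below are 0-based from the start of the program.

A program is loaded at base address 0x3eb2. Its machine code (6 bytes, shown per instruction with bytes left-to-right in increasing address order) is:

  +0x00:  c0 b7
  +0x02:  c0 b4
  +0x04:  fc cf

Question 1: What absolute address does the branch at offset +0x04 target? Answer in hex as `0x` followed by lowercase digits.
0x3eb4

[04] fc cf → 0xcffc
  opcode bits[15:12]=0xc: je/J
  imm@[11:0]=0xffc (s12→-4) ⇒ $-4
  target = base 0x3eb2 + off 0x04 + 2 + imm -4 = 0x3eb4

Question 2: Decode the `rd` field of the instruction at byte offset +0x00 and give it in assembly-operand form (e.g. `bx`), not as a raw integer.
@+00  little-endian(c0 b7) = 0xb7c0
  op=0xb7c0>>12=0xb ⇒ ldr (RR)
  rd: (w>>9)&0x7=0x3 → dx
  rs: (w>>6)&0x7=0x7 → sp

dx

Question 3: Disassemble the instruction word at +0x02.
ldr dx, cx

[02] c0 b4 → 0xb4c0
  top 4b → 0xb → ldr [RR]
  [11:9] rd=2 = cx
  [8:6] rs=3 = dx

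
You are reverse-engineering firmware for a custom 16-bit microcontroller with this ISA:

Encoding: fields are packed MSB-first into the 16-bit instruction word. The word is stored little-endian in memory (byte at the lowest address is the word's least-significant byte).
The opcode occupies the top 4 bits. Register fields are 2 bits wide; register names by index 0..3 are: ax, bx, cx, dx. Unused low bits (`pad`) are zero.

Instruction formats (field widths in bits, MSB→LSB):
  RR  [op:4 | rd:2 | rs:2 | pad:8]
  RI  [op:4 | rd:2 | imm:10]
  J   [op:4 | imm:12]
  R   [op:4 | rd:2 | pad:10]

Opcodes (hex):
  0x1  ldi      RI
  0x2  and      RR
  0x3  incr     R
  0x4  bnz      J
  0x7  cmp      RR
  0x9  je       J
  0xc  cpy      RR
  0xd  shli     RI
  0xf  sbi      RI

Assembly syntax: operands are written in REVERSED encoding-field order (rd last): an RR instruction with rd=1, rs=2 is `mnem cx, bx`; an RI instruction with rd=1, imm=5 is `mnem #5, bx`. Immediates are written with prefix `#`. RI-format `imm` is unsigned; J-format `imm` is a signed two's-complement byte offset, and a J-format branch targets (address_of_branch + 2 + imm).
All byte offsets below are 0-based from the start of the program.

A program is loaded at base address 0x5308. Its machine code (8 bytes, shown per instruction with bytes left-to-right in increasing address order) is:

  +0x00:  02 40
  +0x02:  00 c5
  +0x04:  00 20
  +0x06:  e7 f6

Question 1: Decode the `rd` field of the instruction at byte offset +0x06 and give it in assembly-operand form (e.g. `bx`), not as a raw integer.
off 0x06: read e7 f6 as little → 0xf6e7
  opcode bits[15:12]=0xf: sbi/RI
  [11:10] rd=1 = bx
  [9:0] imm=743 = #743

bx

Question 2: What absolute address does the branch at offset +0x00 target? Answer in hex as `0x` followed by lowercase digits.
off 0x00: read 02 40 as little → 0x4002
  opcode bits[15:12]=0x4: bnz/J
  imm: (w>>0)&0xfff=0x2 → #2
  target = base 0x5308 + off 0x00 + 2 + imm 2 = 0x530c

0x530c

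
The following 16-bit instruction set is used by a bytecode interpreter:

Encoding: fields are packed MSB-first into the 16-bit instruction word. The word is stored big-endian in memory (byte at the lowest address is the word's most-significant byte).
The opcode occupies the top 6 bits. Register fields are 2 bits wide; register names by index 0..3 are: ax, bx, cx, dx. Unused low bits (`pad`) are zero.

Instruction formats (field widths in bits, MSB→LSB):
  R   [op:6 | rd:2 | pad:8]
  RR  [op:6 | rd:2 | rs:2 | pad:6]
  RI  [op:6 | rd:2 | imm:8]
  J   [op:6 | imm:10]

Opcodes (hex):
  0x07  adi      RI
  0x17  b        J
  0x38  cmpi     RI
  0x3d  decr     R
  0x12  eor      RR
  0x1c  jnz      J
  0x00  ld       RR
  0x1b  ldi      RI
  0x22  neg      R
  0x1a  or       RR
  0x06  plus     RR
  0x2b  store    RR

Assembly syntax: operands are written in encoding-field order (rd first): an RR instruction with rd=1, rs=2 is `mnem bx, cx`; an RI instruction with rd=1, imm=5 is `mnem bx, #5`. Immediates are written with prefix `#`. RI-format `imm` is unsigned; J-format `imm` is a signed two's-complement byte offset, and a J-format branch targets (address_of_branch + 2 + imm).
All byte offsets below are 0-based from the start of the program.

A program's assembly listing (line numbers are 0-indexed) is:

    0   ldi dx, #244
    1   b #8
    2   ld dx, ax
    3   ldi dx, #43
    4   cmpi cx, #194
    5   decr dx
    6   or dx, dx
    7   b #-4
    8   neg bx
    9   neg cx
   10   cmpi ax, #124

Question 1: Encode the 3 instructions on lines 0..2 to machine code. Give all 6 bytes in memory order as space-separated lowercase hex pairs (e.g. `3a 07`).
line 0 (ldi): pack op=0x1b:6|rd=3:2|imm=244:8 = 0x6ff4; big→ 6f f4
line 1 (b): pack op=0x17:6|imm=8:10 = 0x5c08; big→ 5c 08
line 2 (ld): pack op=0x0:6|rd=3:2|rs=0:2|pad=0:6 = 0x0300; big→ 03 00

6f f4 5c 08 03 00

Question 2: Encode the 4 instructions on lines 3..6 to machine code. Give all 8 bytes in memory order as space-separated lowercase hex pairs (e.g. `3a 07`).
6f 2b e2 c2 f7 00 6b c0

3. ldi fields op=0x1b:6|rd=3:2|imm=43:8 → word 6f2bh → 6f 2b
4. cmpi fields op=0x38:6|rd=2:2|imm=194:8 → word e2c2h → e2 c2
5. decr fields op=0x3d:6|rd=3:2|pad=0:8 → word f700h → f7 00
6. or fields op=0x1a:6|rd=3:2|rs=3:2|pad=0:6 → word 6bc0h → 6b c0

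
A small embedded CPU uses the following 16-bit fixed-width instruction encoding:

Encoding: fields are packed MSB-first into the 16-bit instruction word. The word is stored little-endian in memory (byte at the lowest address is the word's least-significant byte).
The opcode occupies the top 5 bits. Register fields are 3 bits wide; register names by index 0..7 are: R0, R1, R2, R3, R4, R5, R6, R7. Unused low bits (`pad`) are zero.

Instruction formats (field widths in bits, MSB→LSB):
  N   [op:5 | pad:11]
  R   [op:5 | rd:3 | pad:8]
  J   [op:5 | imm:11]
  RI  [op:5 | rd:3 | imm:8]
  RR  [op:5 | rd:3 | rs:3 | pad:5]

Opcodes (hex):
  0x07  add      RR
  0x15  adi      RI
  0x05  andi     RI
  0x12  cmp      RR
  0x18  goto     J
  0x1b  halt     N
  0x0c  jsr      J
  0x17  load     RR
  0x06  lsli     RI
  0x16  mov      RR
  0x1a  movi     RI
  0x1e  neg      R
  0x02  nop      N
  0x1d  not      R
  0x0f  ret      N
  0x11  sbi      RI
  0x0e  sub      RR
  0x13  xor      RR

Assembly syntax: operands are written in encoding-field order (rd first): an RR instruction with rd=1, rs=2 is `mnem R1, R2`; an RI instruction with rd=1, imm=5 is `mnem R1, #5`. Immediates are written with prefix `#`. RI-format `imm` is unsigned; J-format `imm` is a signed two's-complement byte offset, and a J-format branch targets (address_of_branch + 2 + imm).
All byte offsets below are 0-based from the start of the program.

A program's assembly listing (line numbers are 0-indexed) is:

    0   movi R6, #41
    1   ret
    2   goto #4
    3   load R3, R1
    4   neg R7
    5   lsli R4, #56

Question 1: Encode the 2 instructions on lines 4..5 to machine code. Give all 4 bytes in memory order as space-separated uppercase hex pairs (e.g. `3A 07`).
00 F7 38 34

line 4 (neg): pack op=0x1e:5|rd=7:3|pad=0:8 = 0xf700; little→ 00 f7
line 5 (lsli): pack op=0x6:5|rd=4:3|imm=56:8 = 0x3438; little→ 38 34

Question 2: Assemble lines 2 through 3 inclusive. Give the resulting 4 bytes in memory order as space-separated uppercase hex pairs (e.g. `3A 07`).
L2: goto op=0x18:5|imm=4:11 ⇒ 0xc004 ⇒ little 04 c0
L3: load op=0x17:5|rd=3:3|rs=1:3|pad=0:5 ⇒ 0xbb20 ⇒ little 20 bb

04 C0 20 BB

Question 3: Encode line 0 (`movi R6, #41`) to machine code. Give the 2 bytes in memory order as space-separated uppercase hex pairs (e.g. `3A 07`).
0. movi fields op=0x1a:5|rd=6:3|imm=41:8 → word d629h → 29 d6

29 D6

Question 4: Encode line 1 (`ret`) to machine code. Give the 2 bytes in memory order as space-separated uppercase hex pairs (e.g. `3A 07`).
line 1 (ret): pack op=0xf:5|pad=0:11 = 0x7800; little→ 00 78

00 78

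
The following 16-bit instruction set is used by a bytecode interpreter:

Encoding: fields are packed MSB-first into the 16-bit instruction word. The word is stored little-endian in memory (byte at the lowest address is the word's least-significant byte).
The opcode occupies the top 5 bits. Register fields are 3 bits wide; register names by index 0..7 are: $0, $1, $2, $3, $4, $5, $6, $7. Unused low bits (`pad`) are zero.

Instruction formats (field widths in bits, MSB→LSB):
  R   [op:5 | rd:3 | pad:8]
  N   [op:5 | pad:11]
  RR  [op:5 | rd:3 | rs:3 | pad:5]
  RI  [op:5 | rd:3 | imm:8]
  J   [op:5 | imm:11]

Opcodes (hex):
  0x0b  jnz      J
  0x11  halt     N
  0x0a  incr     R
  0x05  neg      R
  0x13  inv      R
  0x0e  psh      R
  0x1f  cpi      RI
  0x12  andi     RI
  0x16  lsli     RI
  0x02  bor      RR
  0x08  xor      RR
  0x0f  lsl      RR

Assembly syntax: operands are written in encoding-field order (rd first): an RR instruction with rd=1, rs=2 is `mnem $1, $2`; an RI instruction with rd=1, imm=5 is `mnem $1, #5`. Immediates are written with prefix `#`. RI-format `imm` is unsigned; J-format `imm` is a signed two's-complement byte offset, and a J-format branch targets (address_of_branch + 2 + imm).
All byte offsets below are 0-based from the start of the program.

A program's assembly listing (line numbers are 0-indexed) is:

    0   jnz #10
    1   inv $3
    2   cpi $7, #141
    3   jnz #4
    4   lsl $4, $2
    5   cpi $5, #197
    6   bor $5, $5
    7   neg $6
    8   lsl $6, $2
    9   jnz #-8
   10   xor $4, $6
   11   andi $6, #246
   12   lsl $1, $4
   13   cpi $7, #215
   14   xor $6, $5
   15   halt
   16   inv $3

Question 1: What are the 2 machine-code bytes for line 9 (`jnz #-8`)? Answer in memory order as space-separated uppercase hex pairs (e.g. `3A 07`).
line 9 (jnz): pack op=0xb:5|imm=-8:11 = 0x5ff8; little→ f8 5f

F8 5F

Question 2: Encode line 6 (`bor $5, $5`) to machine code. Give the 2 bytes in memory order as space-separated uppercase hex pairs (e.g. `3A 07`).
A0 15

line 6 (bor): pack op=0x2:5|rd=5:3|rs=5:3|pad=0:5 = 0x15a0; little→ a0 15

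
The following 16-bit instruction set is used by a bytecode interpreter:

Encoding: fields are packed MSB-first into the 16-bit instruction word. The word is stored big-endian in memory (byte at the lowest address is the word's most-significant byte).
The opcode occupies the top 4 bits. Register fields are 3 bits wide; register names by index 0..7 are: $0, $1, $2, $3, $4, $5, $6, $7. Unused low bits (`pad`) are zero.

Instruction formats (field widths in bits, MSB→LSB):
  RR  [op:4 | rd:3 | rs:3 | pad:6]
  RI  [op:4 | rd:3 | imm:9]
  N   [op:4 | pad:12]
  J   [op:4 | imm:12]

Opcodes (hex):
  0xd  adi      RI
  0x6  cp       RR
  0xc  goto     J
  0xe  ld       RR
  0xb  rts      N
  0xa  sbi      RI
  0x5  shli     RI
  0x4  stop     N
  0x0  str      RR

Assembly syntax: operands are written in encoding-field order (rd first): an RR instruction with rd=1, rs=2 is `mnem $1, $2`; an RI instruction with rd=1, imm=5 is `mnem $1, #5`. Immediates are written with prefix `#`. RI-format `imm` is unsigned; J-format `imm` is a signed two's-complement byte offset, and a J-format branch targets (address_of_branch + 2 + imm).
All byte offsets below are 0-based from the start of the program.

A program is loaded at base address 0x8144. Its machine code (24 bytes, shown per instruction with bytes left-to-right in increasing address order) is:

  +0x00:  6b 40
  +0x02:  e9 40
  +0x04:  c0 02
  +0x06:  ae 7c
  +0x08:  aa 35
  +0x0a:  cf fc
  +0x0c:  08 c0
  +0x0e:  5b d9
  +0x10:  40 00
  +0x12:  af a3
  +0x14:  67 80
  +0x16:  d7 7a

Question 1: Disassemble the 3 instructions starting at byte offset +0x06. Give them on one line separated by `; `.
sbi $7, #124; sbi $5, #53; goto #-4

@+06  big-endian(ae 7c) = 0xae7c
  top 4b → 0xa → sbi [RI]
  [11:9] rd=7 = $7
  [8:0] imm=124 = #124
@+08  big-endian(aa 35) = 0xaa35
  top 4b → 0xa → sbi [RI]
  [11:9] rd=5 = $5
  [8:0] imm=53 = #53
@+0a  big-endian(cf fc) = 0xcffc
  top 4b → 0xc → goto [J]
  [11:0] imm=4092 (s12→-4) = #-4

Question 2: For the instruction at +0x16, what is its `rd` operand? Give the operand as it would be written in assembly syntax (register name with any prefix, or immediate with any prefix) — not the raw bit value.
$3

+0x16: d7 7a ⇒ word 0xd77a (big)
  opcode bits[15:12]=0xd: adi/RI
  rd@[11:9]=0x3 ⇒ $3
  imm@[8:0]=0x17a ⇒ #378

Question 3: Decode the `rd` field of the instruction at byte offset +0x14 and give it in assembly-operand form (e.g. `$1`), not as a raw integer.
+0x14: 67 80 ⇒ word 0x6780 (big)
  top 4b → 0x6 → cp [RR]
  rd: (w>>9)&0x7=0x3 → $3
  rs: (w>>6)&0x7=0x6 → $6

$3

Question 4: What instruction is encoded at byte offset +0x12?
sbi $7, #419

off 0x12: read af a3 as big → 0xafa3
  opcode bits[15:12]=0xa: sbi/RI
  rd@[11:9]=0x7 ⇒ $7
  imm@[8:0]=0x1a3 ⇒ #419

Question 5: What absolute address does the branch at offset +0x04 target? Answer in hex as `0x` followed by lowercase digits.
0x814c

[04] c0 02 → 0xc002
  opcode bits[15:12]=0xc: goto/J
  [11:0] imm=2 = #2
  target = base 0x8144 + off 0x04 + 2 + imm 2 = 0x814c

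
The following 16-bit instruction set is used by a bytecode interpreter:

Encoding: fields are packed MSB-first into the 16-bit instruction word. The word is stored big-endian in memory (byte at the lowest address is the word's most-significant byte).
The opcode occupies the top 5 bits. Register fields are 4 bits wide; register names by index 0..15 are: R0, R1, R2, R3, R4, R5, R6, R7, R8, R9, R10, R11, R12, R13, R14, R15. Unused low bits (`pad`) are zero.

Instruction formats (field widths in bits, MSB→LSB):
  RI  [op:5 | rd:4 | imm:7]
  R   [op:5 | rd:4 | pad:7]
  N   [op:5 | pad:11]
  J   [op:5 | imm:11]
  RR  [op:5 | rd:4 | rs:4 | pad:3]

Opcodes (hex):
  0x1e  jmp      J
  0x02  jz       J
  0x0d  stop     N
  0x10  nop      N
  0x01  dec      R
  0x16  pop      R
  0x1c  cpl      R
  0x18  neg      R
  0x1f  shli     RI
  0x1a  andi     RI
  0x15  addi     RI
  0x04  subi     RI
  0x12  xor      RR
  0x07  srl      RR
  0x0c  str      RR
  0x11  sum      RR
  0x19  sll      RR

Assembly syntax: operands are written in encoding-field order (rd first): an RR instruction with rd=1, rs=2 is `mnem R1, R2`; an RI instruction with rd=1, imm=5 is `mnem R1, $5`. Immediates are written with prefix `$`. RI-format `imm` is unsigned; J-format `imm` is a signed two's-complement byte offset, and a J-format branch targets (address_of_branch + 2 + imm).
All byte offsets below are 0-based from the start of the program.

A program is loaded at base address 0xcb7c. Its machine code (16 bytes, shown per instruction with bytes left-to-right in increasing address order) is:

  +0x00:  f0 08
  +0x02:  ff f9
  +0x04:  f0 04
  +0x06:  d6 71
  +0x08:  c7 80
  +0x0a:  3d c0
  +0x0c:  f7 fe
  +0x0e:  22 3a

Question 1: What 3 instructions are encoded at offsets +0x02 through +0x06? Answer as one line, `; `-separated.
+0x02: ff f9 ⇒ word 0xfff9 (big)
  top 5b → 0x1f → shli [RI]
  rd: (w>>7)&0xf=0xf → R15
  imm: (w>>0)&0x7f=0x79 → $121
+0x04: f0 04 ⇒ word 0xf004 (big)
  top 5b → 0x1e → jmp [J]
  imm: (w>>0)&0x7ff=0x4 → $4
+0x06: d6 71 ⇒ word 0xd671 (big)
  top 5b → 0x1a → andi [RI]
  rd: (w>>7)&0xf=0xc → R12
  imm: (w>>0)&0x7f=0x71 → $113

shli R15, $121; jmp $4; andi R12, $113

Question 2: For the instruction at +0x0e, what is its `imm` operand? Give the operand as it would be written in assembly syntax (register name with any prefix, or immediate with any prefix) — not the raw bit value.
off 0x0e: read 22 3a as big → 0x223a
  op=0x223a>>11=0x4 ⇒ subi (RI)
  [10:7] rd=4 = R4
  [6:0] imm=58 = $58

$58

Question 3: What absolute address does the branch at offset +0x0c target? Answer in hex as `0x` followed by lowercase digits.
+0x0c: f7 fe ⇒ word 0xf7fe (big)
  opcode bits[15:11]=0x1e: jmp/J
  imm: (w>>0)&0x7ff=0x7fe (s11→-2) → $-2
  target = base 0xcb7c + off 0x0c + 2 + imm -2 = 0xcb88

0xcb88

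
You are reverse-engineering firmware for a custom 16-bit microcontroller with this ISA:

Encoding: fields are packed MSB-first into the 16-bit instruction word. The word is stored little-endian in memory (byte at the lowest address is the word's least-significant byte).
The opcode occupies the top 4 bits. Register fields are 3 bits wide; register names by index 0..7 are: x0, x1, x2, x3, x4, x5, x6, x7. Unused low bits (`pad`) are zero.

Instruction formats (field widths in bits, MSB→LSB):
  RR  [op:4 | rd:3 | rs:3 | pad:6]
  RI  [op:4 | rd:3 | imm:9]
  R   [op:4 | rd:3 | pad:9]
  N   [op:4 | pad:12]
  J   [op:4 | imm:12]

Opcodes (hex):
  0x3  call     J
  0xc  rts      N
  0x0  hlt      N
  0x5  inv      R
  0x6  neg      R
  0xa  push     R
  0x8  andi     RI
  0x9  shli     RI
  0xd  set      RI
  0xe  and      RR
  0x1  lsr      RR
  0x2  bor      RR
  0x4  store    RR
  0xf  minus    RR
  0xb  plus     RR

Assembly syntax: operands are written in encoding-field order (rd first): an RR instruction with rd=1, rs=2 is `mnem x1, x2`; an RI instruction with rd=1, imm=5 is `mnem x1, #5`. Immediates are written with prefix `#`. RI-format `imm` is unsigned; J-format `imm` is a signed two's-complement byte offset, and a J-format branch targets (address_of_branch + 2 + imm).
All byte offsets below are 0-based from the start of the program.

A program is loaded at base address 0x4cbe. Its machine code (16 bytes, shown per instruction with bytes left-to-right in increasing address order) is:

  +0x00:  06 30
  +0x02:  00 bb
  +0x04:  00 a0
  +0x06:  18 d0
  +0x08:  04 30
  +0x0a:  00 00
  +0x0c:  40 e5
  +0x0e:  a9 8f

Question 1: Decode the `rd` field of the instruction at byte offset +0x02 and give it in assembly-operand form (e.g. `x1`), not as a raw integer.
@+02  little-endian(00 bb) = 0xbb00
  top 4b → 0xb → plus [RR]
  rd: (w>>9)&0x7=0x5 → x5
  rs: (w>>6)&0x7=0x4 → x4

x5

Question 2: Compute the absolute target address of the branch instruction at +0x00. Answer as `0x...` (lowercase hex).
@+00  little-endian(06 30) = 0x3006
  opcode bits[15:12]=0x3: call/J
  imm: (w>>0)&0xfff=0x6 → #6
  target = base 0x4cbe + off 0x00 + 2 + imm 6 = 0x4cc6

0x4cc6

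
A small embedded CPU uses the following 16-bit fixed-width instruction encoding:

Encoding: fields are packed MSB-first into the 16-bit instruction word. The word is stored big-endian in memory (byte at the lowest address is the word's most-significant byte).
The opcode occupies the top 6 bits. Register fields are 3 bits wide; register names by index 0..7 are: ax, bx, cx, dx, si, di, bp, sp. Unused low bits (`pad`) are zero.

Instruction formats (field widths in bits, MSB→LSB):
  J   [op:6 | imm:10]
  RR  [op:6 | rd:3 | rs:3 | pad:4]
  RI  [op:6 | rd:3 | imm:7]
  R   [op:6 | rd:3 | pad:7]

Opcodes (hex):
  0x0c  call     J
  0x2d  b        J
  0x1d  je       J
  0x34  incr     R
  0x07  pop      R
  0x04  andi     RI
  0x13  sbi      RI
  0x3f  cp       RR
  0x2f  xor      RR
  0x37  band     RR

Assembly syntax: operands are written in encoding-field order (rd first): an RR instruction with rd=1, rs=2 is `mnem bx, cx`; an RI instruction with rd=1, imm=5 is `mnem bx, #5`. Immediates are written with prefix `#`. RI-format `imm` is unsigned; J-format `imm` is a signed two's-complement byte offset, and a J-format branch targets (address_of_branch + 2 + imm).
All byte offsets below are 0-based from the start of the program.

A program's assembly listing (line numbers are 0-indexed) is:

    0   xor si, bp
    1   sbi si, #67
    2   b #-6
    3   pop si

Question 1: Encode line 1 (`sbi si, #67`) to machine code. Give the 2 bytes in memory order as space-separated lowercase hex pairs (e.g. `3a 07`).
4e 43

1. sbi fields op=0x13:6|rd=4:3|imm=67:7 → word 4e43h → 4e 43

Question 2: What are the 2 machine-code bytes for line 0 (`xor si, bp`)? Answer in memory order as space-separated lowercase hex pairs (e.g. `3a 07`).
be 60

line 0 (xor): pack op=0x2f:6|rd=4:3|rs=6:3|pad=0:4 = 0xbe60; big→ be 60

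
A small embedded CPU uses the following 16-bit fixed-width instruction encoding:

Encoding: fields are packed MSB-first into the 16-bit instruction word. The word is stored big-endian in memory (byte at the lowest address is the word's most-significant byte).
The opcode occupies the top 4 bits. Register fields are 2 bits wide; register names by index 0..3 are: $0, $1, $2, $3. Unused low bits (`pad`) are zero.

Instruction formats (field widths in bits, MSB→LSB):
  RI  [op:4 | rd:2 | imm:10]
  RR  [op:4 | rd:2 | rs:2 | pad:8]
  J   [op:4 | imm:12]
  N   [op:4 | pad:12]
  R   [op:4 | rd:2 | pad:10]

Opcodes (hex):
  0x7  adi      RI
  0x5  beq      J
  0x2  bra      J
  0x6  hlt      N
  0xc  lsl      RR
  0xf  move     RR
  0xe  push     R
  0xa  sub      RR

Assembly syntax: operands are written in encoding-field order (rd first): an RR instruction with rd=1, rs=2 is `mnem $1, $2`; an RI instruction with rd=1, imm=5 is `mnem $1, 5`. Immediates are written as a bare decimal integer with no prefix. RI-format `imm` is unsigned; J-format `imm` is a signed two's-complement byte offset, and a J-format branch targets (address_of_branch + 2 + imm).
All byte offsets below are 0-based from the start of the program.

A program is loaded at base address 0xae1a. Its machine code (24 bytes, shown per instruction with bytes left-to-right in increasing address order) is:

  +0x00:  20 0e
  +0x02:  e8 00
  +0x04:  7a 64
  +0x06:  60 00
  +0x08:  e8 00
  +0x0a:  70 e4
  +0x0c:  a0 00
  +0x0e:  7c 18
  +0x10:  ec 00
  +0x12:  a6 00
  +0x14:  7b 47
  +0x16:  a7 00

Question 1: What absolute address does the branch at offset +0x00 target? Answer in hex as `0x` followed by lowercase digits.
0xae2a

[00] 20 0e → 0x200e
  op=0x200e>>12=0x2 ⇒ bra (J)
  imm@[11:0]=0xe ⇒ 14
  target = base 0xae1a + off 0x00 + 2 + imm 14 = 0xae2a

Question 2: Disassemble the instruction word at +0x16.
off 0x16: read a7 00 as big → 0xa700
  top 4b → 0xa → sub [RR]
  [11:10] rd=1 = $1
  [9:8] rs=3 = $3

sub $1, $3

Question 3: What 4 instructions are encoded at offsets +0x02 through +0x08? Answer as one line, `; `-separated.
push $2; adi $2, 612; hlt; push $2

off 0x02: read e8 00 as big → 0xe800
  opcode bits[15:12]=0xe: push/R
  [11:10] rd=2 = $2
off 0x04: read 7a 64 as big → 0x7a64
  opcode bits[15:12]=0x7: adi/RI
  [11:10] rd=2 = $2
  [9:0] imm=612 = 612
off 0x06: read 60 00 as big → 0x6000
  opcode bits[15:12]=0x6: hlt/N
off 0x08: read e8 00 as big → 0xe800
  opcode bits[15:12]=0xe: push/R
  [11:10] rd=2 = $2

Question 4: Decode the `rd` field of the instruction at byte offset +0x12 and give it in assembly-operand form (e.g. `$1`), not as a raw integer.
$1

+0x12: a6 00 ⇒ word 0xa600 (big)
  opcode bits[15:12]=0xa: sub/RR
  [11:10] rd=1 = $1
  [9:8] rs=2 = $2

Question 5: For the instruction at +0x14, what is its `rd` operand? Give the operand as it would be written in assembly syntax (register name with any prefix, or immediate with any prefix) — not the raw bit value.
[14] 7b 47 → 0x7b47
  opcode bits[15:12]=0x7: adi/RI
  rd: (w>>10)&0x3=0x2 → $2
  imm: (w>>0)&0x3ff=0x347 → 839

$2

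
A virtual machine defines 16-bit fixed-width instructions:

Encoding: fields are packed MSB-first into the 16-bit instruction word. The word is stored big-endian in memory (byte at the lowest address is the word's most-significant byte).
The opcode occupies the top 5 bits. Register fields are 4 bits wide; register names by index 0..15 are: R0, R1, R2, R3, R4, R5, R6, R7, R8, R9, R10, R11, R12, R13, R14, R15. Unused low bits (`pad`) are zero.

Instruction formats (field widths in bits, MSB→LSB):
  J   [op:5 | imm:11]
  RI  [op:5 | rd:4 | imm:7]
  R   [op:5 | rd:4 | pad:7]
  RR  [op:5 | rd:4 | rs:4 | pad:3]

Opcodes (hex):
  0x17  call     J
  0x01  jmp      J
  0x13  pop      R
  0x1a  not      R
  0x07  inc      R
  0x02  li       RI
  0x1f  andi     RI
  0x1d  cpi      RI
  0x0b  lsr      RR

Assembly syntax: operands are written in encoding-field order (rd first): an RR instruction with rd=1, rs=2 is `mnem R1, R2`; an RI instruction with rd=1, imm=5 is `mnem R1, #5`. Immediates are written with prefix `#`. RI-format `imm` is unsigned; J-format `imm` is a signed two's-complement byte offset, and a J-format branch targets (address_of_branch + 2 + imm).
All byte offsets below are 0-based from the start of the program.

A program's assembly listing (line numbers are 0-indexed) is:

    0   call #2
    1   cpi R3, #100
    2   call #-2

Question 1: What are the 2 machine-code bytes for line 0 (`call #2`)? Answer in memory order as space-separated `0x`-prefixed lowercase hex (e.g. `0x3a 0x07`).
L0: call op=0x17:5|imm=2:11 ⇒ 0xb802 ⇒ big b8 02

0xb8 0x02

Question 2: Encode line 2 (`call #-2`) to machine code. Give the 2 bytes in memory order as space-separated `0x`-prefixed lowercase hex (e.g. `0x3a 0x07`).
0xbf 0xfe

line 2 (call): pack op=0x17:5|imm=-2:11 = 0xbffe; big→ bf fe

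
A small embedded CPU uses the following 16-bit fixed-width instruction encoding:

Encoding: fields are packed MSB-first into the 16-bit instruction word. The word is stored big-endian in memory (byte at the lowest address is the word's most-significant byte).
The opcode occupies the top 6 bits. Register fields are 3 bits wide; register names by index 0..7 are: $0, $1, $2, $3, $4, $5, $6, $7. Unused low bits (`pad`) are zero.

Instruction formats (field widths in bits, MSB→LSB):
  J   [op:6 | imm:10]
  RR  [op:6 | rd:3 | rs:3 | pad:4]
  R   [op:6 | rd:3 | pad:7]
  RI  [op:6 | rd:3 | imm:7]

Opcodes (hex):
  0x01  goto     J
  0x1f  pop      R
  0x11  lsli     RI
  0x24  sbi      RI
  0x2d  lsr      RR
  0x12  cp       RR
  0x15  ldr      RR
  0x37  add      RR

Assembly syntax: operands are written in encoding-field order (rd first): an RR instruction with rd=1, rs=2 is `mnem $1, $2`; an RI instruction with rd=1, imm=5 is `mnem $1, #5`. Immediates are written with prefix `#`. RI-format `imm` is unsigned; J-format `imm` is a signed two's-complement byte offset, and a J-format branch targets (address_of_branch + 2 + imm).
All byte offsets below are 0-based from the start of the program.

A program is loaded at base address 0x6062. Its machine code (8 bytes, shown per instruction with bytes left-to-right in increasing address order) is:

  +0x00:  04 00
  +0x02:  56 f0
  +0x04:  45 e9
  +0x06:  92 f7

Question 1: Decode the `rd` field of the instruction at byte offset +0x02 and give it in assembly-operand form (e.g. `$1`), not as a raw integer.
@+02  big-endian(56 f0) = 0x56f0
  top 6b → 0x15 → ldr [RR]
  [9:7] rd=5 = $5
  [6:4] rs=7 = $7

$5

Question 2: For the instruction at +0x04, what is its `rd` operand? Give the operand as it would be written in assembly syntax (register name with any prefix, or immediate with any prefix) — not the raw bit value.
+0x04: 45 e9 ⇒ word 0x45e9 (big)
  op=0x45e9>>10=0x11 ⇒ lsli (RI)
  [9:7] rd=3 = $3
  [6:0] imm=105 = #105

$3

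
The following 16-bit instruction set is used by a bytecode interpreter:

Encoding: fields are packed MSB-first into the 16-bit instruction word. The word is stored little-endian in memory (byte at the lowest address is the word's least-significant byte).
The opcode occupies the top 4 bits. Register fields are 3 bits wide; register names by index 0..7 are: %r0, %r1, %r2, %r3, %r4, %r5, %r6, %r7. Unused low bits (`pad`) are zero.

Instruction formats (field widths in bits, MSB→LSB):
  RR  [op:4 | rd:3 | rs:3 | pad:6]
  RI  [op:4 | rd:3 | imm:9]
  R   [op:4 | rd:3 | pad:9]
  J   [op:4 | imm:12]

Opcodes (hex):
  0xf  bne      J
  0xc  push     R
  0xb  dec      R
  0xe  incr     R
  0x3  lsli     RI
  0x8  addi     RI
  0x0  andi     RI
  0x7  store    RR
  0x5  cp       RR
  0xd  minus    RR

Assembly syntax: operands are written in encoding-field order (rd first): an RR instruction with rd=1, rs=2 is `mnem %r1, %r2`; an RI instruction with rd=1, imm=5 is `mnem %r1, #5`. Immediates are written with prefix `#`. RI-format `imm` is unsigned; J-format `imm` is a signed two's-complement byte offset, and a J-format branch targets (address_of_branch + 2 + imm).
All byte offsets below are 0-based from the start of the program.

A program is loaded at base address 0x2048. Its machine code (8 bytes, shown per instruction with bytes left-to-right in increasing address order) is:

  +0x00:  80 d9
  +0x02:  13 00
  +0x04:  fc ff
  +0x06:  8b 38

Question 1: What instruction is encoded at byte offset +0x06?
@+06  little-endian(8b 38) = 0x388b
  opcode bits[15:12]=0x3: lsli/RI
  rd: (w>>9)&0x7=0x4 → %r4
  imm: (w>>0)&0x1ff=0x8b → #139

lsli %r4, #139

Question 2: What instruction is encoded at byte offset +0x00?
@+00  little-endian(80 d9) = 0xd980
  opcode bits[15:12]=0xd: minus/RR
  rd@[11:9]=0x4 ⇒ %r4
  rs@[8:6]=0x6 ⇒ %r6

minus %r4, %r6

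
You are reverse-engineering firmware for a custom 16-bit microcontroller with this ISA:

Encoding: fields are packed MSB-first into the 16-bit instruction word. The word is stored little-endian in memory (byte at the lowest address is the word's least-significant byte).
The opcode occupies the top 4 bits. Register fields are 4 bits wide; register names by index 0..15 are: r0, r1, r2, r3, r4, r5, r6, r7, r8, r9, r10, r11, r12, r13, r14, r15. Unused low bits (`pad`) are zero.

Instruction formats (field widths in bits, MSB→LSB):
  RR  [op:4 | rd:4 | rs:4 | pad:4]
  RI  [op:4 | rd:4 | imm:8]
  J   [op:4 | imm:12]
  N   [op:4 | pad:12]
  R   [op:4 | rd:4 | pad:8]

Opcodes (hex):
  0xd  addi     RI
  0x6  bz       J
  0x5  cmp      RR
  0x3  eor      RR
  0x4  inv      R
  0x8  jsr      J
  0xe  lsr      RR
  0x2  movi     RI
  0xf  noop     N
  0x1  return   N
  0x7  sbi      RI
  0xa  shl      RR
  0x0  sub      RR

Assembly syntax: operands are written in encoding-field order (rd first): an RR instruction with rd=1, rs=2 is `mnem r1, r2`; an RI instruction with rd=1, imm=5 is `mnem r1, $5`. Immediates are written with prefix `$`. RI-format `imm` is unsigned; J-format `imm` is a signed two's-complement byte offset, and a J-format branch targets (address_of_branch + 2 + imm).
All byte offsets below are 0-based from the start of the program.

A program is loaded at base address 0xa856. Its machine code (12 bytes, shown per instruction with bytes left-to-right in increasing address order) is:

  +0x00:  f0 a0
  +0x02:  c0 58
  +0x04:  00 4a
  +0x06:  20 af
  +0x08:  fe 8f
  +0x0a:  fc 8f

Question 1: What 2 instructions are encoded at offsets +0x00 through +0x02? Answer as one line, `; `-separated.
shl r0, r15; cmp r8, r12

off 0x00: read f0 a0 as little → 0xa0f0
  opcode bits[15:12]=0xa: shl/RR
  rd@[11:8]=0x0 ⇒ r0
  rs@[7:4]=0xf ⇒ r15
off 0x02: read c0 58 as little → 0x58c0
  opcode bits[15:12]=0x5: cmp/RR
  rd@[11:8]=0x8 ⇒ r8
  rs@[7:4]=0xc ⇒ r12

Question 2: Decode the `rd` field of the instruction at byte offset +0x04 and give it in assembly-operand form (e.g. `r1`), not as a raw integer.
r10

off 0x04: read 00 4a as little → 0x4a00
  top 4b → 0x4 → inv [R]
  rd@[11:8]=0xa ⇒ r10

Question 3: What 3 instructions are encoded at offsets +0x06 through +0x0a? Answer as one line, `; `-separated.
[06] 20 af → 0xaf20
  op=0xaf20>>12=0xa ⇒ shl (RR)
  rd: (w>>8)&0xf=0xf → r15
  rs: (w>>4)&0xf=0x2 → r2
[08] fe 8f → 0x8ffe
  op=0x8ffe>>12=0x8 ⇒ jsr (J)
  imm: (w>>0)&0xfff=0xffe (s12→-2) → $-2
[0a] fc 8f → 0x8ffc
  op=0x8ffc>>12=0x8 ⇒ jsr (J)
  imm: (w>>0)&0xfff=0xffc (s12→-4) → $-4

shl r15, r2; jsr $-2; jsr $-4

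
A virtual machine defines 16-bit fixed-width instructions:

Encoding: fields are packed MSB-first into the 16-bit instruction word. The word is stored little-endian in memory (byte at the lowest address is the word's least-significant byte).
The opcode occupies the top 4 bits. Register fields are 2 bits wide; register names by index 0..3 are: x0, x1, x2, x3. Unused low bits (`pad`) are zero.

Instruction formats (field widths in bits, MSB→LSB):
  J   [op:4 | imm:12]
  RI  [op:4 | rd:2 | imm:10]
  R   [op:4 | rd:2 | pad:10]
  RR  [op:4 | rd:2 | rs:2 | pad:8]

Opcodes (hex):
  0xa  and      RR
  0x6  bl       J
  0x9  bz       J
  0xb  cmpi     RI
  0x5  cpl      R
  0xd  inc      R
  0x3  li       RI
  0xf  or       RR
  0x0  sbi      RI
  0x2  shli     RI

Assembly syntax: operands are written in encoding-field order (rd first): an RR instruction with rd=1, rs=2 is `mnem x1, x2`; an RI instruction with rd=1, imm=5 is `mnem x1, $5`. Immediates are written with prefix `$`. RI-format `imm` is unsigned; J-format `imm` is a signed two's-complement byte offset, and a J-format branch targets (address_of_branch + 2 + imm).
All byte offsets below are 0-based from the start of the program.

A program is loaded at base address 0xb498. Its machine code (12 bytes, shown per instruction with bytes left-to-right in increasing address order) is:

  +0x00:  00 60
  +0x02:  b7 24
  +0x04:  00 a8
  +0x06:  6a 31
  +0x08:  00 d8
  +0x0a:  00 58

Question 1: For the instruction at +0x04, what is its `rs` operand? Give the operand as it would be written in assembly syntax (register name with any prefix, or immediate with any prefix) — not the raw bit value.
@+04  little-endian(00 a8) = 0xa800
  opcode bits[15:12]=0xa: and/RR
  rd: (w>>10)&0x3=0x2 → x2
  rs: (w>>8)&0x3=0x0 → x0

x0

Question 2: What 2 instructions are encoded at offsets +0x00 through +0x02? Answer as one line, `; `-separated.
bl $0; shli x1, $183

@+00  little-endian(00 60) = 0x6000
  opcode bits[15:12]=0x6: bl/J
  imm: (w>>0)&0xfff=0x0 → $0
@+02  little-endian(b7 24) = 0x24b7
  opcode bits[15:12]=0x2: shli/RI
  rd: (w>>10)&0x3=0x1 → x1
  imm: (w>>0)&0x3ff=0xb7 → $183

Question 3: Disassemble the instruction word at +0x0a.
+0x0a: 00 58 ⇒ word 0x5800 (little)
  opcode bits[15:12]=0x5: cpl/R
  rd: (w>>10)&0x3=0x2 → x2

cpl x2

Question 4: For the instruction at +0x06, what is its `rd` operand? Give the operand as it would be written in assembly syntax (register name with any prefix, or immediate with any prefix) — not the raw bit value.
@+06  little-endian(6a 31) = 0x316a
  top 4b → 0x3 → li [RI]
  rd: (w>>10)&0x3=0x0 → x0
  imm: (w>>0)&0x3ff=0x16a → $362

x0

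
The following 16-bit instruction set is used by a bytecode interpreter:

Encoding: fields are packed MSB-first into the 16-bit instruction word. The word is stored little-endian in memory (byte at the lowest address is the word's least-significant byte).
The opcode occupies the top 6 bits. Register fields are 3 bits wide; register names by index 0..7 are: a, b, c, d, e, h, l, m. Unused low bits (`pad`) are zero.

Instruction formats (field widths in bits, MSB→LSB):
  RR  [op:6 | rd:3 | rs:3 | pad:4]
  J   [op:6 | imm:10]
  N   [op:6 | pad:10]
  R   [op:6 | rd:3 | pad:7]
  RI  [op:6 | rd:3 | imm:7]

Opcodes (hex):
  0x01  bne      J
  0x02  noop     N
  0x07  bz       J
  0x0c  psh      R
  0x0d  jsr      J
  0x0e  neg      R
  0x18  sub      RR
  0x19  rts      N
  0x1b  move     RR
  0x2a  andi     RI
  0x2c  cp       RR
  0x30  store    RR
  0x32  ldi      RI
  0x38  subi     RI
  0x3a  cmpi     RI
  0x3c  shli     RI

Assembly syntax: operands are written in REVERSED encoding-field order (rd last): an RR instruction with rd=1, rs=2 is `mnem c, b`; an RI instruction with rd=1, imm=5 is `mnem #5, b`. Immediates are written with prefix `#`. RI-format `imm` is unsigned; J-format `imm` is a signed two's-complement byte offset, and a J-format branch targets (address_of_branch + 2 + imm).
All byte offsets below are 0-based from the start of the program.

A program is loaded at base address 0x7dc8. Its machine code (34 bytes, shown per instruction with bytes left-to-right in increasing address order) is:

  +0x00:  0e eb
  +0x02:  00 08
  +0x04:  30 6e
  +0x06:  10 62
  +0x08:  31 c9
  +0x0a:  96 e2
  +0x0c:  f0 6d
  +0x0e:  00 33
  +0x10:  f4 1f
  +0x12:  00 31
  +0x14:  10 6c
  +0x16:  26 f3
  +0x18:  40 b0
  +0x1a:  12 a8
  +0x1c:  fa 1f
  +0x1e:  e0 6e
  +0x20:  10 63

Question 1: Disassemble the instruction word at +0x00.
[00] 0e eb → 0xeb0e
  top 6b → 0x3a → cmpi [RI]
  [9:7] rd=6 = l
  [6:0] imm=14 = #14

cmpi #14, l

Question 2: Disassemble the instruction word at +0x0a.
subi #22, h

[0a] 96 e2 → 0xe296
  op=0xe296>>10=0x38 ⇒ subi (RI)
  [9:7] rd=5 = h
  [6:0] imm=22 = #22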